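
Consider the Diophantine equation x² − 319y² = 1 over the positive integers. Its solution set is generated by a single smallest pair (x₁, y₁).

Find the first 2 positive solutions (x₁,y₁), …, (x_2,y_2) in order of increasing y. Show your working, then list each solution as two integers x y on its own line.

12901780 722361
332911854336799 18639485405160

√319 = [17; 1,6,5,1,4,…,6,1,34, …], period ℓ=14 (even) → k=13
i=0: a=17 ⇒ p=17, q=1
…
i=2: a=6 ⇒ p=125, q=7
…
i=4: a=1 ⇒ p=768, q=43
i=5: a=4 ⇒ p=3715, q=208
…
i=8: a=3 ⇒ p=58797, q=3292
i=9: a=4 ⇒ p=250816, q=14043
i=10: a=1 ⇒ p=309613, q=17335
…
i=12: a=6 ⇒ p=11102899, q=621643
i=13: a=1 ⇒ p=12901780, q=722361
→ (12901780, 722361).  Check: 12901780²=166455927168400, 319·722361²=166455927168399, difference 1.
(12901780+722361√319)^2 = 332911854336799 + 18639485405160√319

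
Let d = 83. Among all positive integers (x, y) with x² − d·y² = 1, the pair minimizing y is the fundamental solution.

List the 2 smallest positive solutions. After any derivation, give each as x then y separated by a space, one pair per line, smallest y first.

82 9
13447 1476

d=83: √d = [9; 9,18] (ℓ=2, even), read p_1/q_1
step 0: (9, 1)  from 9·(1,0) + (0,1)
step 1: (82, 9)  from 9·(9,1) + (1,0)
→ (82, 9).  Check: 82²=6724, 83·9²=6723, difference 1.
k=2:  x_2 = 82·82+83·9·9 = 13447,  y_2 = 82·9+9·82 = 1476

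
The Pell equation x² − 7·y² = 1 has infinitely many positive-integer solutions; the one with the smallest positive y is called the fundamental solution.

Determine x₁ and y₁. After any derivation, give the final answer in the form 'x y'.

√7 → a₀=2, period (1,1,1,4); ℓ=4 even so k=3
i=0: a=2 ⇒ p=2, q=1
…
i=2: a=1 ⇒ p=5, q=2
i=3: a=1 ⇒ p=8, q=3
fundamental: x₁=8, y₁=3  (since 64 − 7·9 = 1)

8 3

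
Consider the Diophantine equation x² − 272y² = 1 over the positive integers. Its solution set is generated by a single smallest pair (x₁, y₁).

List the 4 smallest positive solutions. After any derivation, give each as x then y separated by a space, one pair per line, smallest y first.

33 2
2177 132
143649 8710
9478657 574728

d=272: √d = [16; 2,32] (ℓ=2, even), read p_1/q_1
step 0: (16, 1)  from 16·(1,0) + (0,1)
step 1: (33, 2)  from 2·(16,1) + (1,0)
(x₁, y₁) = (33, 2);  33² − 272·2² = 1 ✓
(x_2, y_2) = (33·33 + 272·2·2, 33·2 + 2·33) = (2177, 132)
(x_3, y_3) = (33·2177 + 272·2·132, 33·132 + 2·2177) = (143649, 8710)
(x_4, y_4) = (33·143649 + 272·2·8710, 33·8710 + 2·143649) = (9478657, 574728)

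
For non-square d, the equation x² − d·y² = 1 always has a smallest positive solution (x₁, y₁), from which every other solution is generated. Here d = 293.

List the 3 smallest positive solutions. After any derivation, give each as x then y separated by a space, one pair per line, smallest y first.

12320649 719780
303596783562401 17736313474440
7481018815602612315849 437045785745090703340

[17; 8,1,1,8,34] for √293; ℓ=5 ⇒ convergent index 9
k=0  a_k=17  p_k/q_k = 17/1
k=1  a_k=8  p_k/q_k = 137/8
…
k=4  a_k=8  p_k/q_k = 2482/145
…
k=6  a_k=8  p_k/q_k = 679914/39721
k=7  a_k=1  p_k/q_k = 764593/44668
k=8  a_k=1  p_k/q_k = 1444507/84389
k=9  a_k=8  p_k/q_k = 12320649/719780
fundamental: x₁=12320649, y₁=719780  (since 151798391781201 − 293·518083248400 = 1)
n=2: (12320649,719780)∘(12320649,719780) = (12320649·12320649+293·719780·719780, 12320649·719780+719780·12320649) = (303596783562401,17736313474440)
n=3: (303596783562401,17736313474440)∘(12320649,719780) = (12320649·303596783562401+293·719780·17736313474440, 12320649·17736313474440+719780·303596783562401) = (7481018815602612315849,437045785745090703340)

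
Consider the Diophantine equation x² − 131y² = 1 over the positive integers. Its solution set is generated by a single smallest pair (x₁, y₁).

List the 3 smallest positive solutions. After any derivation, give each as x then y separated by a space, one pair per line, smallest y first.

√131 = [11; 2,4,11,4,2,22, …], period ℓ=6 (even) → k=5
k=0  a_k=11  p_k/q_k = 11/1
…
k=4  a_k=4  p_k/q_k = 4727/413
k=5  a_k=2  p_k/q_k = 10610/927
→ (10610, 927).  Check: 10610²=112572100, 131·927²=112572099, difference 1.
(x_2, y_2) = (10610·10610 + 131·927·927, 10610·927 + 927·10610) = (225144199, 19670940)
(x_3, y_3) = (10610·225144199 + 131·927·19670940, 10610·19670940 + 927·225144199) = (4777559892170, 417417345873)

10610 927
225144199 19670940
4777559892170 417417345873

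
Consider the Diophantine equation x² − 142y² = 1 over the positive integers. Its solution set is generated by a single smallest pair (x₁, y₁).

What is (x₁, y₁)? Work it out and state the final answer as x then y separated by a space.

[11; 1,10,1,22] for √142; ℓ=4 ⇒ convergent index 3
k=0  a_k=11  p_k/q_k = 11/1
k=1  a_k=1  p_k/q_k = 12/1
k=2  a_k=10  p_k/q_k = 131/11
k=3  a_k=1  p_k/q_k = 143/12
→ (143, 12).  Check: 143²=20449, 142·12²=20448, difference 1.

143 12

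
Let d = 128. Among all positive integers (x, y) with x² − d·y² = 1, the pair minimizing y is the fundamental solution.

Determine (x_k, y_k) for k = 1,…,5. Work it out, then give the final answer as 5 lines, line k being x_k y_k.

577 51
665857 58854
768398401 67917465
886731088897 78376695756
1023286908188737 90446638984959

[11; 3,5,3,22] for √128; ℓ=4 ⇒ convergent index 3
step 0: (11, 1)  from 11·(1,0) + (0,1)
…
step 2: (181, 16)  from 5·(34,3) + (11,1)
step 3: (577, 51)  from 3·(181,16) + (34,3)
(x₁, y₁) = (577, 51);  577² − 128·51² = 1 ✓
n=2: (577,51)∘(577,51) = (577·577+128·51·51, 577·51+51·577) = (665857,58854)
n=3: (665857,58854)∘(577,51) = (577·665857+128·51·58854, 577·58854+51·665857) = (768398401,67917465)
n=4: (768398401,67917465)∘(577,51) = (577·768398401+128·51·67917465, 577·67917465+51·768398401) = (886731088897,78376695756)
n=5: (886731088897,78376695756)∘(577,51) = (577·886731088897+128·51·78376695756, 577·78376695756+51·886731088897) = (1023286908188737,90446638984959)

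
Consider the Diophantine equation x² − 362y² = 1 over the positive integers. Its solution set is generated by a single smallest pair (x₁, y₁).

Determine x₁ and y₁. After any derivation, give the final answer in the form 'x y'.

√362 = [19; 38, …], period ℓ=1 (odd) → k=1
k=0  a_k=19  p_k/q_k = 19/1
k=1  a_k=38  p_k/q_k = 723/38
(x₁, y₁) = (723, 38);  723² − 362·38² = 1 ✓

723 38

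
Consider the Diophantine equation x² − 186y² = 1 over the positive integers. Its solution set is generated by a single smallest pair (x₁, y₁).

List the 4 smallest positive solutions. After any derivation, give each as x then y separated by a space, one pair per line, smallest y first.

d=186: √d = [13; 1,1,1,3,4,3,1,1,1,26] (ℓ=10, even), read p_9/q_9
k=0  a_k=13  p_k/q_k = 13/1
k=1  a_k=1  p_k/q_k = 14/1
…
k=3  a_k=1  p_k/q_k = 41/3
…
k=6  a_k=3  p_k/q_k = 2073/152
…
k=8  a_k=1  p_k/q_k = 4787/351
k=9  a_k=1  p_k/q_k = 7501/550
→ (7501, 550).  Check: 7501²=56265001, 186·550²=56265000, difference 1.
n=2: (7501,550)∘(7501,550) = (7501·7501+186·550·550, 7501·550+550·7501) = (112530001,8251100)
n=3: (112530001,8251100)∘(7501,550) = (7501·112530001+186·550·8251100, 7501·8251100+550·112530001) = (1688175067501,123783001650)
n=4: (1688175067501,123783001650)∘(7501,550) = (7501·1688175067501+186·550·123783001650, 7501·123783001650+550·1688175067501) = (25326002250120001,1856992582502200)

7501 550
112530001 8251100
1688175067501 123783001650
25326002250120001 1856992582502200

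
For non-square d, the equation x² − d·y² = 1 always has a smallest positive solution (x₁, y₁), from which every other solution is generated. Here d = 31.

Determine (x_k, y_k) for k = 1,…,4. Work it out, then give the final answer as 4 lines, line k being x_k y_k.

√31 → a₀=5, period (1,1,3,5,3,1,1,10); ℓ=8 even so k=7
step 0: (5, 1)  from 5·(1,0) + (0,1)
step 1: (6, 1)  from 1·(5,1) + (1,0)
step 2: (11, 2)  from 1·(6,1) + (5,1)
…
step 6: (863, 155)  from 1·(657,118) + (206,37)
step 7: (1520, 273)  from 1·(863,155) + (657,118)
(x₁, y₁) = (1520, 273);  1520² − 31·273² = 1 ✓
n=2: (1520,273)∘(1520,273) = (1520·1520+31·273·273, 1520·273+273·1520) = (4620799,829920)
n=3: (4620799,829920)∘(1520,273) = (1520·4620799+31·273·829920, 1520·829920+273·4620799) = (14047227440,2522956527)
n=4: (14047227440,2522956527)∘(1520,273) = (1520·14047227440+31·273·2522956527, 1520·2522956527+273·14047227440) = (42703566796801,7669787012160)

1520 273
4620799 829920
14047227440 2522956527
42703566796801 7669787012160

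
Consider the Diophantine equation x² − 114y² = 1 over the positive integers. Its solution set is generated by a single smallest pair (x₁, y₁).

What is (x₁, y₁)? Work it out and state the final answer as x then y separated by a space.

1025 96

[10; 1,2,10,2,1,20] for √114; ℓ=6 ⇒ convergent index 5
k=0  a_k=10  p_k/q_k = 10/1
k=1  a_k=1  p_k/q_k = 11/1
k=2  a_k=2  p_k/q_k = 32/3
k=3  a_k=10  p_k/q_k = 331/31
k=4  a_k=2  p_k/q_k = 694/65
k=5  a_k=1  p_k/q_k = 1025/96
(x₁, y₁) = (1025, 96);  1025² − 114·96² = 1 ✓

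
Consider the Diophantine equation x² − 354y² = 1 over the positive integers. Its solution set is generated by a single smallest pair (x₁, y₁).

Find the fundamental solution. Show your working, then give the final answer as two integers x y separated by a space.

258065 13716

[18; 1,4,2,2,18,2,2,4,1,36] for √354; ℓ=10 ⇒ convergent index 9
i=0: a=18 ⇒ p=18, q=1
…
i=2: a=4 ⇒ p=94, q=5
i=3: a=2 ⇒ p=207, q=11
i=4: a=2 ⇒ p=508, q=27
i=5: a=18 ⇒ p=9351, q=497
…
i=7: a=2 ⇒ p=47771, q=2539
i=8: a=4 ⇒ p=210294, q=11177
i=9: a=1 ⇒ p=258065, q=13716
fundamental: x₁=258065, y₁=13716  (since 66597544225 − 354·188128656 = 1)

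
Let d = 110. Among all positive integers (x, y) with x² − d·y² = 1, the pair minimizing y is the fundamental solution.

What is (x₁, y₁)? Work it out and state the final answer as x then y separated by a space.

√110 → a₀=10, period (2,20); ℓ=2 even so k=1
i=0: a=10 ⇒ p=10, q=1
i=1: a=2 ⇒ p=21, q=2
(x₁, y₁) = (21, 2);  21² − 110·2² = 1 ✓

21 2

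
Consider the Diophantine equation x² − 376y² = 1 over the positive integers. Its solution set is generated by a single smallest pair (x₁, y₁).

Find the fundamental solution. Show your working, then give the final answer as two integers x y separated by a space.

√376 → a₀=19, period (2,1,1,3,1,…,1,2,38); ℓ=16 even so k=15
i=0: a=19 ⇒ p=19, q=1
i=1: a=2 ⇒ p=39, q=2
i=2: a=1 ⇒ p=58, q=3
…
i=4: a=3 ⇒ p=349, q=18
i=5: a=1 ⇒ p=446, q=23
i=6: a=2 ⇒ p=1241, q=64
i=7: a=2 ⇒ p=2928, q=151
i=8: a=4 ⇒ p=12953, q=668
i=9: a=2 ⇒ p=28834, q=1487
i=10: a=2 ⇒ p=70621, q=3642
i=11: a=1 ⇒ p=99455, q=5129
…
i=13: a=1 ⇒ p=468441, q=24158
i=14: a=1 ⇒ p=837427, q=43187
i=15: a=2 ⇒ p=2143295, q=110532
fundamental: x₁=2143295, y₁=110532  (since 4593713457025 − 376·12217323024 = 1)

2143295 110532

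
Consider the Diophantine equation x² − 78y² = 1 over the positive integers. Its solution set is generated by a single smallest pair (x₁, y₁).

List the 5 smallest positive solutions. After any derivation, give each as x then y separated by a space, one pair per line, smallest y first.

53 6
5617 636
595349 67410
63101377 7144824
6688150613 757283934

d=78: √d = [8; 1,4,1,16] (ℓ=4, even), read p_3/q_3
a_0=8:  p_0=8·1+0=8,  q_0=8·0+1=1
…
a_2=4:  p_2=4·9+8=44,  q_2=4·1+1=5
a_3=1:  p_3=1·44+9=53,  q_3=1·5+1=6
(x₁, y₁) = (53, 6);  53² − 78·6² = 1 ✓
(53+6√78)^2 = 5617 + 636√78
(53+6√78)^3 = 595349 + 67410√78
(53+6√78)^4 = 63101377 + 7144824√78
(53+6√78)^5 = 6688150613 + 757283934√78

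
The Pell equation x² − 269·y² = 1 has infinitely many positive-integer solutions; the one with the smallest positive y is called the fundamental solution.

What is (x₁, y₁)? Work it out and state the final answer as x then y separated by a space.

d=269: √d = [16; 2,2,32] (ℓ=3, odd), read p_5/q_5
k=0  a_k=16  p_k/q_k = 16/1
k=1  a_k=2  p_k/q_k = 33/2
k=2  a_k=2  p_k/q_k = 82/5
…
k=4  a_k=2  p_k/q_k = 5396/329
k=5  a_k=2  p_k/q_k = 13449/820
(x₁, y₁) = (13449, 820);  13449² − 269·820² = 1 ✓

13449 820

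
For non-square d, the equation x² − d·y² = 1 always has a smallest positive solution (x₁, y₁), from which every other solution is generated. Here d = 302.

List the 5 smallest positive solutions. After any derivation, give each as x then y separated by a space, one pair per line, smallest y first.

4276623 246092
36579008568257 2104885414632
312869258720405635599 18003602753159249380
2676047735673238042056036097 153989243234046232237072848
22888894590955867721004902116885263 1317107878734614996094061229615228

√302 = [17; 2,1,1,1,4,…,1,2,34, …], period ℓ=16 (even) → k=15
a_0=17:  p_0=17·1+0=17,  q_0=17·0+1=1
…
a_2=1:  p_2=1·35+17=52,  q_2=1·2+1=3
a_3=1:  p_3=1·52+35=87,  q_3=1·3+2=5
a_4=1:  p_4=1·87+52=139,  q_4=1·5+3=8
a_5=4:  p_5=4·139+87=643,  q_5=4·8+5=37
a_6=2:  p_6=2·643+139=1425,  q_6=2·37+8=82
a_7=1:  p_7=1·1425+643=2068,  q_7=1·82+37=119
…
a_9=1:  p_9=1·34513+2068=36581,  q_9=1·1986+119=2105
…
a_11=4:  p_11=4·107675+36581=467281,  q_11=4·6196+2105=26889
a_12=1:  p_12=1·467281+107675=574956,  q_12=1·26889+6196=33085
a_13=1:  p_13=1·574956+467281=1042237,  q_13=1·33085+26889=59974
a_14=1:  p_14=1·1042237+574956=1617193,  q_14=1·59974+33085=93059
a_15=2:  p_15=2·1617193+1042237=4276623,  q_15=2·93059+59974=246092
(x₁, y₁) = (4276623, 246092);  4276623² − 302·246092² = 1 ✓
k=2:  x_2 = 4276623·4276623+302·246092·246092 = 36579008568257,  y_2 = 4276623·246092+246092·4276623 = 2104885414632
k=3:  x_3 = 4276623·36579008568257+302·246092·2104885414632 = 312869258720405635599,  y_3 = 4276623·2104885414632+246092·36579008568257 = 18003602753159249380
k=4:  x_4 = 4276623·312869258720405635599+302·246092·18003602753159249380 = 2676047735673238042056036097,  y_4 = 4276623·18003602753159249380+246092·312869258720405635599 = 153989243234046232237072848
k=5:  x_5 = 4276623·2676047735673238042056036097+302·246092·153989243234046232237072848 = 22888894590955867721004902116885263,  y_5 = 4276623·153989243234046232237072848+246092·2676047735673238042056036097 = 1317107878734614996094061229615228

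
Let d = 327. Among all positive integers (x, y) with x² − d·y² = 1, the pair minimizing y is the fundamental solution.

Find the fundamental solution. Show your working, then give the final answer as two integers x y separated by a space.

d=327: √d = [18; 12,36] (ℓ=2, even), read p_1/q_1
a_0=18:  p_0=18·1+0=18,  q_0=18·0+1=1
a_1=12:  p_1=12·18+1=217,  q_1=12·1+0=12
fundamental: x₁=217, y₁=12  (since 47089 − 327·144 = 1)

217 12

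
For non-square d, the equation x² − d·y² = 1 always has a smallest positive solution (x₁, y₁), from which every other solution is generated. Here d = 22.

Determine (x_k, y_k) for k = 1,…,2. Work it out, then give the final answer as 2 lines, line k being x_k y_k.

197 42
77617 16548

√22 = [4; 1,2,4,2,1,8, …], period ℓ=6 (even) → k=5
i=0: a=4 ⇒ p=4, q=1
i=1: a=1 ⇒ p=5, q=1
i=2: a=2 ⇒ p=14, q=3
…
i=4: a=2 ⇒ p=136, q=29
i=5: a=1 ⇒ p=197, q=42
→ (197, 42).  Check: 197²=38809, 22·42²=38808, difference 1.
k=2:  x_2 = 197·197+22·42·42 = 77617,  y_2 = 197·42+42·197 = 16548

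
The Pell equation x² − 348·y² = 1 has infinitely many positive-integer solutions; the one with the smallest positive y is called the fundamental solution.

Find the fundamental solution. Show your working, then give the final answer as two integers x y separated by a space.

1567 84

d=348: √d = [18; 1,1,1,8,1,1,1,36] (ℓ=8, even), read p_7/q_7
k=0  a_k=18  p_k/q_k = 18/1
…
k=2  a_k=1  p_k/q_k = 37/2
…
k=4  a_k=8  p_k/q_k = 485/26
k=5  a_k=1  p_k/q_k = 541/29
k=6  a_k=1  p_k/q_k = 1026/55
k=7  a_k=1  p_k/q_k = 1567/84
fundamental: x₁=1567, y₁=84  (since 2455489 − 348·7056 = 1)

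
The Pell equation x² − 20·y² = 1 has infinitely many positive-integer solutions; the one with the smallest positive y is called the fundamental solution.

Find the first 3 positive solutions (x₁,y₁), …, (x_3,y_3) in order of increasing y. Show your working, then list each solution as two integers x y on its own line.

√20 = [4; 2,8, …], period ℓ=2 (even) → k=1
step 0: (4, 1)  from 4·(1,0) + (0,1)
step 1: (9, 2)  from 2·(4,1) + (1,0)
fundamental: x₁=9, y₁=2  (since 81 − 20·4 = 1)
(x_2, y_2) = (9·9 + 20·2·2, 9·2 + 2·9) = (161, 36)
(x_3, y_3) = (9·161 + 20·2·36, 9·36 + 2·161) = (2889, 646)

9 2
161 36
2889 646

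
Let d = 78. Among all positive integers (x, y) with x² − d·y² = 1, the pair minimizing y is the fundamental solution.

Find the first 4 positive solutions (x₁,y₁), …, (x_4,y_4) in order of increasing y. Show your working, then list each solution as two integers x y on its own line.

53 6
5617 636
595349 67410
63101377 7144824

√78 = [8; 1,4,1,16, …], period ℓ=4 (even) → k=3
step 0: (8, 1)  from 8·(1,0) + (0,1)
step 1: (9, 1)  from 1·(8,1) + (1,0)
step 2: (44, 5)  from 4·(9,1) + (8,1)
step 3: (53, 6)  from 1·(44,5) + (9,1)
(x₁, y₁) = (53, 6);  53² − 78·6² = 1 ✓
k=2:  x_2 = 53·53+78·6·6 = 5617,  y_2 = 53·6+6·53 = 636
k=3:  x_3 = 53·5617+78·6·636 = 595349,  y_3 = 53·636+6·5617 = 67410
k=4:  x_4 = 53·595349+78·6·67410 = 63101377,  y_4 = 53·67410+6·595349 = 7144824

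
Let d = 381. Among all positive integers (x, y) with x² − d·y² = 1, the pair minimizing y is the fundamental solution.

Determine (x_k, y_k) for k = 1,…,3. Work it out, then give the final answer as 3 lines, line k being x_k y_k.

√381 = [19; 1,1,12,1,1,38, …], period ℓ=6 (even) → k=5
step 0: (19, 1)  from 19·(1,0) + (0,1)
step 1: (20, 1)  from 1·(19,1) + (1,0)
step 2: (39, 2)  from 1·(20,1) + (19,1)
…
step 4: (527, 27)  from 1·(488,25) + (39,2)
step 5: (1015, 52)  from 1·(527,27) + (488,25)
fundamental: x₁=1015, y₁=52  (since 1030225 − 381·2704 = 1)
(x_2, y_2) = (1015·1015 + 381·52·52, 1015·52 + 52·1015) = (2060449, 105560)
(x_3, y_3) = (1015·2060449 + 381·52·105560, 1015·105560 + 52·2060449) = (4182710455, 214286748)

1015 52
2060449 105560
4182710455 214286748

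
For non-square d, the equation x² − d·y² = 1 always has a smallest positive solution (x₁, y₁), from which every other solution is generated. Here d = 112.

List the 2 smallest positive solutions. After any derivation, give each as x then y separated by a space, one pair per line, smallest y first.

127 12
32257 3048

d=112: √d = [10; 1,1,2,1,1,20] (ℓ=6, even), read p_5/q_5
step 0: (10, 1)  from 10·(1,0) + (0,1)
…
step 4: (74, 7)  from 1·(53,5) + (21,2)
step 5: (127, 12)  from 1·(74,7) + (53,5)
fundamental: x₁=127, y₁=12  (since 16129 − 112·144 = 1)
(x_2, y_2) = (127·127 + 112·12·12, 127·12 + 12·127) = (32257, 3048)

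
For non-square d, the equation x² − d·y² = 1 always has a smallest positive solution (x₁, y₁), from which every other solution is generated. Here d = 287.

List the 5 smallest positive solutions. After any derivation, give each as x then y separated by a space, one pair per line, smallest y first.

[16; 1,15,1,32] for √287; ℓ=4 ⇒ convergent index 3
step 0: (16, 1)  from 16·(1,0) + (0,1)
step 1: (17, 1)  from 1·(16,1) + (1,0)
step 2: (271, 16)  from 15·(17,1) + (16,1)
step 3: (288, 17)  from 1·(271,16) + (17,1)
fundamental: x₁=288, y₁=17  (since 82944 − 287·289 = 1)
n=2: (288,17)∘(288,17) = (288·288+287·17·17, 288·17+17·288) = (165887,9792)
n=3: (165887,9792)∘(288,17) = (288·165887+287·17·9792, 288·9792+17·165887) = (95550624,5640175)
n=4: (95550624,5640175)∘(288,17) = (288·95550624+287·17·5640175, 288·5640175+17·95550624) = (55036993537,3248731008)
n=5: (55036993537,3248731008)∘(288,17) = (288·55036993537+287·17·3248731008, 288·3248731008+17·55036993537) = (31701212726688,1871263420433)

288 17
165887 9792
95550624 5640175
55036993537 3248731008
31701212726688 1871263420433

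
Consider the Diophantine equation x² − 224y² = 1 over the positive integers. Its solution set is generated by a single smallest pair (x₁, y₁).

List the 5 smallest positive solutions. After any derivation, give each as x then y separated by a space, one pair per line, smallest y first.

√224 = [14; 1,28, …], period ℓ=2 (even) → k=1
k=0  a_k=14  p_k/q_k = 14/1
k=1  a_k=1  p_k/q_k = 15/1
fundamental: x₁=15, y₁=1  (since 225 − 224·1 = 1)
(x_2, y_2) = (15·15 + 224·1·1, 15·1 + 1·15) = (449, 30)
(x_3, y_3) = (15·449 + 224·1·30, 15·30 + 1·449) = (13455, 899)
(x_4, y_4) = (15·13455 + 224·1·899, 15·899 + 1·13455) = (403201, 26940)
(x_5, y_5) = (15·403201 + 224·1·26940, 15·26940 + 1·403201) = (12082575, 807301)

15 1
449 30
13455 899
403201 26940
12082575 807301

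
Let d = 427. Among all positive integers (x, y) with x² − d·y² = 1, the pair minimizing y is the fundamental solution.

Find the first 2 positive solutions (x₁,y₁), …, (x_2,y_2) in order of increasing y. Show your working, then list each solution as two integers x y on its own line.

d=427: √d = [20; 1,1,1,40] (ℓ=4, even), read p_3/q_3
i=0: a=20 ⇒ p=20, q=1
…
i=2: a=1 ⇒ p=41, q=2
i=3: a=1 ⇒ p=62, q=3
(x₁, y₁) = (62, 3);  62² − 427·3² = 1 ✓
(62+3√427)^2 = 7687 + 372√427

62 3
7687 372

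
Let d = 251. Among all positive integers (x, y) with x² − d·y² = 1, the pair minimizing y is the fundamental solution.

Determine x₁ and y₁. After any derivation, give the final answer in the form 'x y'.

√251 = [15; 1,5,2,1,2,…,5,1,30, …], period ℓ=14 (even) → k=13
a_0=15:  p_0=15·1+0=15,  q_0=15·0+1=1
…
a_2=5:  p_2=5·16+15=95,  q_2=5·1+1=6
…
a_8=2:  p_8=2·29563+1917=61043,  q_8=2·1866+121=3853
…
a_10=1:  p_10=1·151649+61043=212692,  q_10=1·9572+3853=13425
…
a_12=5:  p_12=5·577033+212692=3097857,  q_12=5·36422+13425=195535
a_13=1:  p_13=1·3097857+577033=3674890,  q_13=1·195535+36422=231957
(x₁, y₁) = (3674890, 231957);  3674890² − 251·231957² = 1 ✓

3674890 231957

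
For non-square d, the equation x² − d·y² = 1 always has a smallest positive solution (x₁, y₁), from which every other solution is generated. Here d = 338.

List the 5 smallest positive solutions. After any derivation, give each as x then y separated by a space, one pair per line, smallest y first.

114243 6214
26102926097 1419812004
5964153172084899 324407165539730
1362725501650887306817 74122495624090936776
311363698964240484013304163 16935952534841634614661406

√338 → a₀=18, period (2,1,1,2,36); ℓ=5 odd so k=9
i=0: a=18 ⇒ p=18, q=1
i=1: a=2 ⇒ p=37, q=2
i=2: a=1 ⇒ p=55, q=3
…
i=4: a=2 ⇒ p=239, q=13
…
i=7: a=1 ⇒ p=26327, q=1432
i=8: a=1 ⇒ p=43958, q=2391
i=9: a=2 ⇒ p=114243, q=6214
→ (114243, 6214).  Check: 114243²=13051463049, 338·6214²=13051463048, difference 1.
(x_2, y_2) = (114243·114243 + 338·6214·6214, 114243·6214 + 6214·114243) = (26102926097, 1419812004)
(x_3, y_3) = (114243·26102926097 + 338·6214·1419812004, 114243·1419812004 + 6214·26102926097) = (5964153172084899, 324407165539730)
(x_4, y_4) = (114243·5964153172084899 + 338·6214·324407165539730, 114243·324407165539730 + 6214·5964153172084899) = (1362725501650887306817, 74122495624090936776)
(x_5, y_5) = (114243·1362725501650887306817 + 338·6214·74122495624090936776, 114243·74122495624090936776 + 6214·1362725501650887306817) = (311363698964240484013304163, 16935952534841634614661406)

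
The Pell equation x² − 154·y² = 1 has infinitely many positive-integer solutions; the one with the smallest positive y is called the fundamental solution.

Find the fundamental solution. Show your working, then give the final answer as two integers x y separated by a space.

21295 1716

√154 → a₀=12, period (2,2,3,1,2,1,3,2,2,24); ℓ=10 even so k=9
a_0=12:  p_0=12·1+0=12,  q_0=12·0+1=1
a_1=2:  p_1=2·12+1=25,  q_1=2·1+0=2
a_2=2:  p_2=2·25+12=62,  q_2=2·2+1=5
a_3=3:  p_3=3·62+25=211,  q_3=3·5+2=17
…
a_5=2:  p_5=2·273+211=757,  q_5=2·22+17=61
a_6=1:  p_6=1·757+273=1030,  q_6=1·61+22=83
a_7=3:  p_7=3·1030+757=3847,  q_7=3·83+61=310
a_8=2:  p_8=2·3847+1030=8724,  q_8=2·310+83=703
a_9=2:  p_9=2·8724+3847=21295,  q_9=2·703+310=1716
fundamental: x₁=21295, y₁=1716  (since 453477025 − 154·2944656 = 1)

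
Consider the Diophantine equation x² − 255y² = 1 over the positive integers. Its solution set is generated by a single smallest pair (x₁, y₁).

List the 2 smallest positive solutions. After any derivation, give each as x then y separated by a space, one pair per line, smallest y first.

√255 = [15; 1,30, …], period ℓ=2 (even) → k=1
step 0: (15, 1)  from 15·(1,0) + (0,1)
step 1: (16, 1)  from 1·(15,1) + (1,0)
fundamental: x₁=16, y₁=1  (since 256 − 255·1 = 1)
(x_2, y_2) = (16·16 + 255·1·1, 16·1 + 1·16) = (511, 32)

16 1
511 32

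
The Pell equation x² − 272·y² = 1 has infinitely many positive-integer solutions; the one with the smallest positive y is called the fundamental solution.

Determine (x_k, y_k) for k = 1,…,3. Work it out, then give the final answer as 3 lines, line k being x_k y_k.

[16; 2,32] for √272; ℓ=2 ⇒ convergent index 1
step 0: (16, 1)  from 16·(1,0) + (0,1)
step 1: (33, 2)  from 2·(16,1) + (1,0)
(x₁, y₁) = (33, 2);  33² − 272·2² = 1 ✓
(x_2, y_2) = (33·33 + 272·2·2, 33·2 + 2·33) = (2177, 132)
(x_3, y_3) = (33·2177 + 272·2·132, 33·132 + 2·2177) = (143649, 8710)

33 2
2177 132
143649 8710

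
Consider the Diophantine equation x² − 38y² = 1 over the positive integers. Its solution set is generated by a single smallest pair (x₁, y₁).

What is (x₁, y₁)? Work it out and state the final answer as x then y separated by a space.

[6; 6,12] for √38; ℓ=2 ⇒ convergent index 1
step 0: (6, 1)  from 6·(1,0) + (0,1)
step 1: (37, 6)  from 6·(6,1) + (1,0)
→ (37, 6).  Check: 37²=1369, 38·6²=1368, difference 1.

37 6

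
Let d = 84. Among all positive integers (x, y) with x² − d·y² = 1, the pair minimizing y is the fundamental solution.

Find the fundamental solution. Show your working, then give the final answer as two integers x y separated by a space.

√84 → a₀=9, period (6,18); ℓ=2 even so k=1
a_0=9:  p_0=9·1+0=9,  q_0=9·0+1=1
a_1=6:  p_1=6·9+1=55,  q_1=6·1+0=6
(x₁, y₁) = (55, 6);  55² − 84·6² = 1 ✓

55 6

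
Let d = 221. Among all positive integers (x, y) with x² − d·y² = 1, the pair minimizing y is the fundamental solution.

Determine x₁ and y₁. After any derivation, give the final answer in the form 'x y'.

d=221: √d = [14; 1,6,2,6,1,28] (ℓ=6, even), read p_5/q_5
step 0: (14, 1)  from 14·(1,0) + (0,1)
…
step 4: (1442, 97)  from 6·(223,15) + (104,7)
step 5: (1665, 112)  from 1·(1442,97) + (223,15)
(x₁, y₁) = (1665, 112);  1665² − 221·112² = 1 ✓

1665 112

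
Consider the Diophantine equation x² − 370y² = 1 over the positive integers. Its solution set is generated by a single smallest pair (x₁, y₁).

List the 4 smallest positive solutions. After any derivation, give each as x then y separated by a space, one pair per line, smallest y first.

213859 11118
91471343761 4755368724
39123940210553539 2033956799880714
16734013458886067250241 869959934526623861928

[19; 4,4,38] for √370; ℓ=3 ⇒ convergent index 5
k=0  a_k=19  p_k/q_k = 19/1
k=1  a_k=4  p_k/q_k = 77/4
k=2  a_k=4  p_k/q_k = 327/17
…
k=4  a_k=4  p_k/q_k = 50339/2617
k=5  a_k=4  p_k/q_k = 213859/11118
→ (213859, 11118).  Check: 213859²=45735671881, 370·11118²=45735671880, difference 1.
(213859+11118√370)^2 = 91471343761 + 4755368724√370
(213859+11118√370)^3 = 39123940210553539 + 2033956799880714√370
(213859+11118√370)^4 = 16734013458886067250241 + 869959934526623861928√370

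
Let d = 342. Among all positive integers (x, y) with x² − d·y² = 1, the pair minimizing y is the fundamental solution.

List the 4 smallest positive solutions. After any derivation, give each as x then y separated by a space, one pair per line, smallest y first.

37 2
2737 148
202501 10950
14982337 810152

d=342: √d = [18; 2,36] (ℓ=2, even), read p_1/q_1
a_0=18:  p_0=18·1+0=18,  q_0=18·0+1=1
a_1=2:  p_1=2·18+1=37,  q_1=2·1+0=2
→ (37, 2).  Check: 37²=1369, 342·2²=1368, difference 1.
k=2:  x_2 = 37·37+342·2·2 = 2737,  y_2 = 37·2+2·37 = 148
k=3:  x_3 = 37·2737+342·2·148 = 202501,  y_3 = 37·148+2·2737 = 10950
k=4:  x_4 = 37·202501+342·2·10950 = 14982337,  y_4 = 37·10950+2·202501 = 810152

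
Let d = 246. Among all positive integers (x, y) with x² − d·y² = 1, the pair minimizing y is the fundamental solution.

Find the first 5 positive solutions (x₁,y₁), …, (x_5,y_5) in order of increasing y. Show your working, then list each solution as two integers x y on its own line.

88805 5662
15772656049 1005627820
2801381440774085 178609557104538
497553357680112580801 31722843436331366360
88370451854763414035291525 5634294222548204422095062

√246 = [15; 1,2,5,1,14,1,5,2,1,30, …], period ℓ=10 (even) → k=9
i=0: a=15 ⇒ p=15, q=1
i=1: a=1 ⇒ p=16, q=1
…
i=3: a=5 ⇒ p=251, q=16
i=4: a=1 ⇒ p=298, q=19
i=5: a=14 ⇒ p=4423, q=282
i=6: a=1 ⇒ p=4721, q=301
…
i=8: a=2 ⇒ p=60777, q=3875
i=9: a=1 ⇒ p=88805, q=5662
fundamental: x₁=88805, y₁=5662  (since 7886328025 − 246·32058244 = 1)
(88805+5662√246)^2 = 15772656049 + 1005627820√246
(88805+5662√246)^3 = 2801381440774085 + 178609557104538√246
(88805+5662√246)^4 = 497553357680112580801 + 31722843436331366360√246
(88805+5662√246)^5 = 88370451854763414035291525 + 5634294222548204422095062√246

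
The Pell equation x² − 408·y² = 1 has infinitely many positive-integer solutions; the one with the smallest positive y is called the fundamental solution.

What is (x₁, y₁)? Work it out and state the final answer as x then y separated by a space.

101 5

√408 → a₀=20, period (5,40); ℓ=2 even so k=1
i=0: a=20 ⇒ p=20, q=1
i=1: a=5 ⇒ p=101, q=5
(x₁, y₁) = (101, 5);  101² − 408·5² = 1 ✓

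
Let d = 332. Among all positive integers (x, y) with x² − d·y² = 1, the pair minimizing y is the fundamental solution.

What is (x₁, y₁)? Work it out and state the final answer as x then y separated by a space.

d=332: √d = [18; 4,1,1,8,1,1,4,36] (ℓ=8, even), read p_7/q_7
step 0: (18, 1)  from 18·(1,0) + (0,1)
step 1: (73, 4)  from 4·(18,1) + (1,0)
…
step 4: (1403, 77)  from 8·(164,9) + (91,5)
step 5: (1567, 86)  from 1·(1403,77) + (164,9)
step 6: (2970, 163)  from 1·(1567,86) + (1403,77)
step 7: (13447, 738)  from 4·(2970,163) + (1567,86)
fundamental: x₁=13447, y₁=738  (since 180821809 − 332·544644 = 1)

13447 738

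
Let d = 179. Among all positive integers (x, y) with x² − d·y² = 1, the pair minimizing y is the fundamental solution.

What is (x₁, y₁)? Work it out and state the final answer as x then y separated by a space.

4190210 313191

[13; 2,1,1,1,3,…,1,2,26] for √179; ℓ=14 ⇒ convergent index 13
a_0=13:  p_0=13·1+0=13,  q_0=13·0+1=1
…
a_2=1:  p_2=1·27+13=40,  q_2=1·2+1=3
a_3=1:  p_3=1·40+27=67,  q_3=1·3+2=5
a_4=1:  p_4=1·67+40=107,  q_4=1·5+3=8
a_5=3:  p_5=3·107+67=388,  q_5=3·8+5=29
a_6=5:  p_6=5·388+107=2047,  q_6=5·29+8=153
a_7=13:  p_7=13·2047+388=26999,  q_7=13·153+29=2018
…
a_9=3:  p_9=3·137042+26999=438125,  q_9=3·10243+2018=32747
…
a_11=1:  p_11=1·575167+438125=1013292,  q_11=1·42990+32747=75737
a_12=1:  p_12=1·1013292+575167=1588459,  q_12=1·75737+42990=118727
a_13=2:  p_13=2·1588459+1013292=4190210,  q_13=2·118727+75737=313191
(x₁, y₁) = (4190210, 313191);  4190210² − 179·313191² = 1 ✓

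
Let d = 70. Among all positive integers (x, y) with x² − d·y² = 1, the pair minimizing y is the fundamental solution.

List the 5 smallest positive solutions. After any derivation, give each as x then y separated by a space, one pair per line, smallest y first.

251 30
126001 15060
63252251 7560090
31752504001 3795150120
15939693756251 1905157800150

√70 = [8; 2,1,2,1,2,16, …], period ℓ=6 (even) → k=5
i=0: a=8 ⇒ p=8, q=1
…
i=3: a=2 ⇒ p=67, q=8
i=4: a=1 ⇒ p=92, q=11
i=5: a=2 ⇒ p=251, q=30
→ (251, 30).  Check: 251²=63001, 70·30²=63000, difference 1.
k=2:  x_2 = 251·251+70·30·30 = 126001,  y_2 = 251·30+30·251 = 15060
k=3:  x_3 = 251·126001+70·30·15060 = 63252251,  y_3 = 251·15060+30·126001 = 7560090
k=4:  x_4 = 251·63252251+70·30·7560090 = 31752504001,  y_4 = 251·7560090+30·63252251 = 3795150120
k=5:  x_5 = 251·31752504001+70·30·3795150120 = 15939693756251,  y_5 = 251·3795150120+30·31752504001 = 1905157800150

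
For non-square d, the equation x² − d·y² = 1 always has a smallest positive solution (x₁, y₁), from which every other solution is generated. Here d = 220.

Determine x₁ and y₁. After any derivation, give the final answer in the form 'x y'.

d=220: √d = [14; 1,4,1,28] (ℓ=4, even), read p_3/q_3
a_0=14:  p_0=14·1+0=14,  q_0=14·0+1=1
a_1=1:  p_1=1·14+1=15,  q_1=1·1+0=1
a_2=4:  p_2=4·15+14=74,  q_2=4·1+1=5
a_3=1:  p_3=1·74+15=89,  q_3=1·5+1=6
(x₁, y₁) = (89, 6);  89² − 220·6² = 1 ✓

89 6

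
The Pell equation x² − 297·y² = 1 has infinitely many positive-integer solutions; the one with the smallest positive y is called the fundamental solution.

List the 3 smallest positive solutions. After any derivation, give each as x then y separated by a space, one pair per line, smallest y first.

48599 2820
4723725601 274098360
459136680917399 26641812392460

[17; 4,3,1,1,2,1,1,3,4,34] for √297; ℓ=10 ⇒ convergent index 9
step 0: (17, 1)  from 17·(1,0) + (0,1)
step 1: (69, 4)  from 4·(17,1) + (1,0)
step 2: (224, 13)  from 3·(69,4) + (17,1)
…
step 4: (517, 30)  from 1·(293,17) + (224,13)
…
step 6: (1844, 107)  from 1·(1327,77) + (517,30)
…
step 8: (11357, 659)  from 3·(3171,184) + (1844,107)
step 9: (48599, 2820)  from 4·(11357,659) + (3171,184)
fundamental: x₁=48599, y₁=2820  (since 2361862801 − 297·7952400 = 1)
n=2: (48599,2820)∘(48599,2820) = (48599·48599+297·2820·2820, 48599·2820+2820·48599) = (4723725601,274098360)
n=3: (4723725601,274098360)∘(48599,2820) = (48599·4723725601+297·2820·274098360, 48599·274098360+2820·4723725601) = (459136680917399,26641812392460)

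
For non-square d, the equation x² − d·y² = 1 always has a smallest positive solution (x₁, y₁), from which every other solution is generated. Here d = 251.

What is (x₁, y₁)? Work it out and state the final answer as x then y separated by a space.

[15; 1,5,2,1,2,…,5,1,30] for √251; ℓ=14 ⇒ convergent index 13
k=0  a_k=15  p_k/q_k = 15/1
…
k=7  a_k=15  p_k/q_k = 29563/1866
…
k=11  a_k=2  p_k/q_k = 577033/36422
k=12  a_k=5  p_k/q_k = 3097857/195535
k=13  a_k=1  p_k/q_k = 3674890/231957
(x₁, y₁) = (3674890, 231957);  3674890² − 251·231957² = 1 ✓

3674890 231957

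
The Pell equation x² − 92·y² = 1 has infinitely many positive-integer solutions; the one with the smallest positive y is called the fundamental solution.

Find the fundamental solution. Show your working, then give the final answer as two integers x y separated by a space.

1151 120

√92 → a₀=9, period (1,1,2,4,2,1,1,18); ℓ=8 even so k=7
a_0=9:  p_0=9·1+0=9,  q_0=9·0+1=1
…
a_2=1:  p_2=1·10+9=19,  q_2=1·1+1=2
a_3=2:  p_3=2·19+10=48,  q_3=2·2+1=5
a_4=4:  p_4=4·48+19=211,  q_4=4·5+2=22
a_5=2:  p_5=2·211+48=470,  q_5=2·22+5=49
a_6=1:  p_6=1·470+211=681,  q_6=1·49+22=71
a_7=1:  p_7=1·681+470=1151,  q_7=1·71+49=120
fundamental: x₁=1151, y₁=120  (since 1324801 − 92·14400 = 1)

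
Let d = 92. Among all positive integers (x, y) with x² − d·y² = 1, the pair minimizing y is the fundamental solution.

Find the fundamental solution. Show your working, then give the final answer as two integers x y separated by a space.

1151 120

[9; 1,1,2,4,2,1,1,18] for √92; ℓ=8 ⇒ convergent index 7
step 0: (9, 1)  from 9·(1,0) + (0,1)
step 1: (10, 1)  from 1·(9,1) + (1,0)
step 2: (19, 2)  from 1·(10,1) + (9,1)
step 3: (48, 5)  from 2·(19,2) + (10,1)
step 4: (211, 22)  from 4·(48,5) + (19,2)
…
step 6: (681, 71)  from 1·(470,49) + (211,22)
step 7: (1151, 120)  from 1·(681,71) + (470,49)
fundamental: x₁=1151, y₁=120  (since 1324801 − 92·14400 = 1)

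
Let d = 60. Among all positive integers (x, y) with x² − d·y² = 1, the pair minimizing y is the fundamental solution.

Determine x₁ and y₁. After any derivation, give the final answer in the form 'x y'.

√60 = [7; 1,2,1,14, …], period ℓ=4 (even) → k=3
k=0  a_k=7  p_k/q_k = 7/1
k=1  a_k=1  p_k/q_k = 8/1
k=2  a_k=2  p_k/q_k = 23/3
k=3  a_k=1  p_k/q_k = 31/4
(x₁, y₁) = (31, 4);  31² − 60·4² = 1 ✓

31 4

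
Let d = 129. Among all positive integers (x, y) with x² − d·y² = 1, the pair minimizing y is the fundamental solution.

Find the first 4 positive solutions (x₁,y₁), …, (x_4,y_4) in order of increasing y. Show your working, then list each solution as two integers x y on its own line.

16855 1484
568182049 50025640
19153416854935 1686364322916
645661681611676801 56847341275472720

d=129: √d = [11; 2,1,3,1,6,1,3,1,2,22] (ℓ=10, even), read p_9/q_9
k=0  a_k=11  p_k/q_k = 11/1
k=1  a_k=2  p_k/q_k = 23/2
k=2  a_k=1  p_k/q_k = 34/3
k=3  a_k=3  p_k/q_k = 125/11
…
k=5  a_k=6  p_k/q_k = 1079/95
k=6  a_k=1  p_k/q_k = 1238/109
…
k=8  a_k=1  p_k/q_k = 6031/531
k=9  a_k=2  p_k/q_k = 16855/1484
fundamental: x₁=16855, y₁=1484  (since 284091025 − 129·2202256 = 1)
n=2: (16855,1484)∘(16855,1484) = (16855·16855+129·1484·1484, 16855·1484+1484·16855) = (568182049,50025640)
n=3: (568182049,50025640)∘(16855,1484) = (16855·568182049+129·1484·50025640, 16855·50025640+1484·568182049) = (19153416854935,1686364322916)
n=4: (19153416854935,1686364322916)∘(16855,1484) = (16855·19153416854935+129·1484·1686364322916, 16855·1686364322916+1484·19153416854935) = (645661681611676801,56847341275472720)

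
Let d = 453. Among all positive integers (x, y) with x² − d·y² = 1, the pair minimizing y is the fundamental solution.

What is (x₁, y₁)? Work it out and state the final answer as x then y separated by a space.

1653751 77700

√453 → a₀=21, period (3,1,1,10,14,10,1,1,3,42); ℓ=10 even so k=9
a_0=21:  p_0=21·1+0=21,  q_0=21·0+1=1
a_1=3:  p_1=3·21+1=64,  q_1=3·1+0=3
a_2=1:  p_2=1·64+21=85,  q_2=1·3+1=4
…
a_4=10:  p_4=10·149+85=1575,  q_4=10·7+4=74
…
a_7=1:  p_7=1·223565+22199=245764,  q_7=1·10504+1043=11547
a_8=1:  p_8=1·245764+223565=469329,  q_8=1·11547+10504=22051
a_9=3:  p_9=3·469329+245764=1653751,  q_9=3·22051+11547=77700
(x₁, y₁) = (1653751, 77700);  1653751² − 453·77700² = 1 ✓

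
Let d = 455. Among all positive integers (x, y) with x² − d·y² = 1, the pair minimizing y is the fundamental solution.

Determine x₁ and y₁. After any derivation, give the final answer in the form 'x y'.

64 3

[21; 3,42] for √455; ℓ=2 ⇒ convergent index 1
a_0=21:  p_0=21·1+0=21,  q_0=21·0+1=1
a_1=3:  p_1=3·21+1=64,  q_1=3·1+0=3
(x₁, y₁) = (64, 3);  64² − 455·3² = 1 ✓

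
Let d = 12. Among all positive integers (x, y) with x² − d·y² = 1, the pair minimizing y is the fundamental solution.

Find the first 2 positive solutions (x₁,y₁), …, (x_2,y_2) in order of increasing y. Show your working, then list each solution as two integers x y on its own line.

√12 → a₀=3, period (2,6); ℓ=2 even so k=1
step 0: (3, 1)  from 3·(1,0) + (0,1)
step 1: (7, 2)  from 2·(3,1) + (1,0)
fundamental: x₁=7, y₁=2  (since 49 − 12·4 = 1)
(7+2√12)^2 = 97 + 28√12

7 2
97 28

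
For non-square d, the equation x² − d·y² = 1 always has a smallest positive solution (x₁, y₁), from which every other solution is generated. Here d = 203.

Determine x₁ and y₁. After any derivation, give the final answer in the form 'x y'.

[14; 4,28] for √203; ℓ=2 ⇒ convergent index 1
step 0: (14, 1)  from 14·(1,0) + (0,1)
step 1: (57, 4)  from 4·(14,1) + (1,0)
→ (57, 4).  Check: 57²=3249, 203·4²=3248, difference 1.

57 4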